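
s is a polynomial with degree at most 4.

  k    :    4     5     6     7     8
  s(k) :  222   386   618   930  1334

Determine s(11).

First differences: 164, 232, 312, 404. Second differences: 68, 80, 92. Third differences: 12, 12.
Level-3 differences are constant, so s has degree 3.
Fitting a degree-3 polynomial gives s(k) = 2k³ + 4k² + 6k + 6.
Then s(11) = 3218.

3218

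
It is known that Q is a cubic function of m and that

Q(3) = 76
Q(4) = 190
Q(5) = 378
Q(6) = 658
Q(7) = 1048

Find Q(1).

First differences: 114, 188, 280, 390. Second differences: 74, 92, 110. Third differences: 18, 18.
Level-3 differences are constant, so Q has degree 3.
Fitting a degree-3 polynomial gives Q(m) = 3m³ + m² - 4m - 2.
Then Q(1) = -2.

-2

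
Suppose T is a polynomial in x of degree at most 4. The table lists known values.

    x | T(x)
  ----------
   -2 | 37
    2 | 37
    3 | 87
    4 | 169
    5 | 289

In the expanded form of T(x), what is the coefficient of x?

Write T(x) = ax^4 + bx³ + cx² + dx + e; the 5 given values yield a linear system in the 5 coefficients.
Solving, the leading coefficient vanishes, and T(x) = x³ + 7x² - 4x + 9.
The coefficient of x is -4.

-4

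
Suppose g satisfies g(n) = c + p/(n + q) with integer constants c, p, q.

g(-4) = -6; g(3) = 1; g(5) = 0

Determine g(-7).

(g(n) − c)(n + q) = p for each data point; the three points give a linear system in c and q, then p follows.
Solving: c = -2, q = 1, p = 12, so g(n) = -2 + 12/(n + 1).
Then g(-7) = -2 + 12/(-6) = -4.

-4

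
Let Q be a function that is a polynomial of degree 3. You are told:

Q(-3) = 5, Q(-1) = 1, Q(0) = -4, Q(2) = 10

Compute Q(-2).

Write Q(m) = am³ + bm² + cm + d; the 4 given values yield a linear system in the 4 coefficients.
Solving, Q(m) = m³ + 3m² - 3m - 4.
Then Q(-2) = 6.

6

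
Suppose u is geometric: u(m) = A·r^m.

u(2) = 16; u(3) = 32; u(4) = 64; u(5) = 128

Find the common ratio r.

2

Consecutive ratio: 32/16 = 2, and 64/32 = 2, so r = 2.
Then A·2^2 = 16 gives A = 4, and u(m) = 4·2^m.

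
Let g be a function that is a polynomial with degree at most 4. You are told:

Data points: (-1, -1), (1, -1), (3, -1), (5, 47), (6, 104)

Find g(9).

479

Write g(t) = at^4 + bt³ + ct² + dt + e; the 5 given values yield a linear system in the 5 coefficients.
Solving, the leading coefficient vanishes, and g(t) = t³ - 3t² - t + 2.
Then g(9) = 479.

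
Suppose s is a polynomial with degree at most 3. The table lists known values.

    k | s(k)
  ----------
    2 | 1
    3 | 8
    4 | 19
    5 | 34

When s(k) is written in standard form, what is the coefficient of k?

First differences: 7, 11, 15. Second differences: 4, 4.
Level-2 differences are constant, so s has degree 2.
Fitting a degree-2 polynomial gives s(k) = 2k² - 3k - 1.
The coefficient of k is -3.

-3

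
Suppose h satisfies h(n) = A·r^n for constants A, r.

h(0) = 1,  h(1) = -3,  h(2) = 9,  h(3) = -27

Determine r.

-3

Consecutive ratio: -3/1 = -3, and 9/(-3) = -3, so r = -3.
Then A·(-3)^0 = 1 gives A = 1, and h(n) = 1·(-3)^n.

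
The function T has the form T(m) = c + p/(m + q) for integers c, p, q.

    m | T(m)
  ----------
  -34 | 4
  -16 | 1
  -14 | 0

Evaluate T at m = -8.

(T(m) − c)(m + q) = p for each data point; the three points give a linear system in c and q, then p follows.
Solving: c = 6, q = 4, p = 60, so T(m) = 6 + 60/(m + 4).
Then T(-8) = 6 + 60/(-4) = -9.

-9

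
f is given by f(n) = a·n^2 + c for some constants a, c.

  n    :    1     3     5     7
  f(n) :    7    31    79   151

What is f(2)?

From f(1) = 7 and f(3) = 31: 1a + c = 7 and 9a + c = 31.
Subtracting: 8a = 24, so a = 3; then c = 7 − 3·1 = 4.
So f(n) = 3n² + 4, and f(2) = 16.

16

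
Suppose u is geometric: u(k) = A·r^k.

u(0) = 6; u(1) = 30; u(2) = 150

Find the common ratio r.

5

Consecutive ratio: 30/6 = 5, and 150/30 = 5, so r = 5.
Then A·5^0 = 6 gives A = 6, and u(k) = 6·5^k.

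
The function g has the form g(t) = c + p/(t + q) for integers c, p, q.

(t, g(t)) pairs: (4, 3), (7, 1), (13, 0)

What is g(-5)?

(g(t) − c)(t + q) = p for each data point; the three points give a linear system in c and q, then p follows.
Solving: c = -1, q = -1, p = 12, so g(t) = -1 + 12/(t − 1).
Then g(-5) = -1 + 12/(-6) = -3.

-3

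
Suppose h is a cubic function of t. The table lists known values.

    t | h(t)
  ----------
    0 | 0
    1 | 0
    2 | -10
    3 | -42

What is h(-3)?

60

Write h(t) = at³ + bt² + ct + d; the 4 given values yield a linear system in the 4 coefficients.
Solving, h(t) = -2t³ + t² + t.
Then h(-3) = 60.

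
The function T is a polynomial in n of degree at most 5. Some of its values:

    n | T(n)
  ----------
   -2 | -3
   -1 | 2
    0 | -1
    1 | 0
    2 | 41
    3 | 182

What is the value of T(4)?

First differences: 5, -3, 1, 41, 141. Second differences: -8, 4, 40, 100. Third differences: 12, 36, 60. Fourth differences: 24, 24.
Level-4 differences are constant, so T has degree 4.
Extending the table by one column gives the next first difference 325, so T(4) = 182 + 325 = 507.

507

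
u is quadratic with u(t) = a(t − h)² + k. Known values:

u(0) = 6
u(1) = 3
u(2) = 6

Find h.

First differences -3, 3; second difference 6 = 2a, so a = 3.
Expanding, the t-coefficient is −2ah = -6h; matching it to the data gives h = 1, and then k = 3.
So u(t) = 3(t − 1)² + 3.
Hence h = 1.

1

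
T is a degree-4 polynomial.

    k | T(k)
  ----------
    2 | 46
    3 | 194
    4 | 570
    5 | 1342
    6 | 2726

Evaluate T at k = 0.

2

Write T(k) = ak^4 + bk³ + ck² + dk + e; the 5 given values yield a linear system in the 5 coefficients.
Solving, T(k) = 2k^4 + 4k² - 2k + 2.
Then T(0) = 2.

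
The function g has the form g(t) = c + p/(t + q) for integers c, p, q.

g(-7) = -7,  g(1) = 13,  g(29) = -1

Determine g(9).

1

(g(t) − c)(t + q) = p for each data point; the three points give a linear system in c and q, then p follows.
Solving: c = -2, q = 1, p = 30, so g(t) = -2 + 30/(t + 1).
Then g(9) = -2 + 30/10 = 1.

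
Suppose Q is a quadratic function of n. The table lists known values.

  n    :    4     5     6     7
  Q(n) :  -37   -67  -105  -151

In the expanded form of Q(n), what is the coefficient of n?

Write Q(n) = an² + bn + c; the 4 given values yield a linear system in the 3 coefficients.
Solving, Q(n) = -4n² + 6n + 3.
The coefficient of n is 6.

6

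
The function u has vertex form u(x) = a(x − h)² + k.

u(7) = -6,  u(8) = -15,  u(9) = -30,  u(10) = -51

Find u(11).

First differences -9, -15, -21; second difference -6 = 2a, so a = -3.
Expanding, the x-coefficient is −2ah = 6h; matching it to the data gives h = 6, and then k = -3.
So u(x) = -3(x − 6)² − 3.
u(11) = -3·5² − 3 = -78.

-78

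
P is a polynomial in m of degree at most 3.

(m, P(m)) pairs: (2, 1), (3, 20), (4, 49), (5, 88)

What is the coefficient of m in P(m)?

First differences: 19, 29, 39. Second differences: 10, 10.
Level-2 differences are constant, so P has degree 2.
Fitting a degree-2 polynomial gives P(m) = 5m² - 6m - 7.
The coefficient of m is -6.

-6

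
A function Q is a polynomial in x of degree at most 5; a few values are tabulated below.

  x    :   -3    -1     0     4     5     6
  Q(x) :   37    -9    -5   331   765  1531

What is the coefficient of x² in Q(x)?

0

Write Q(x) = ax^5 + bx^4 + cx³ + dx² + ex + p; the 6 given values yield a linear system in the 6 coefficients.
Solving, the leading coefficient vanishes, and Q(x) = x^4 + x³ + 4x - 5.
The coefficient of x² is 0.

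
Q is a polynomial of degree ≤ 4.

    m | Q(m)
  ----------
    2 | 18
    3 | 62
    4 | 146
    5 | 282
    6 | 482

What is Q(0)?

First differences: 44, 84, 136, 200. Second differences: 40, 52, 64. Third differences: 12, 12.
Level-3 differences are constant, so Q has degree 3.
Fitting a degree-3 polynomial gives Q(m) = 2m³ + 2m² - 4m + 2.
The constant term is Q(0) = 2.

2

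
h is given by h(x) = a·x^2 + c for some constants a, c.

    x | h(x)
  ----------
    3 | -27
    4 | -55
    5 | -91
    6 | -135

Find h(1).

From h(3) = -27 and h(4) = -55: 9a + c = -27 and 16a + c = -55.
Subtracting: 7a = -28, so a = -4; then c = -27 − (-4)·9 = 9.
So h(x) = -4x² + 9, and h(1) = 5.

5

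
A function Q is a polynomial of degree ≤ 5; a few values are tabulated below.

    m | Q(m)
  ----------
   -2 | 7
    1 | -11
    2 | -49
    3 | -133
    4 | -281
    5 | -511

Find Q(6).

-841

Write Q(m) = am^5 + bm^4 + cm³ + dm² + em + p; the 6 given values yield a linear system in the 6 coefficients.
Solving, the top 2 coefficients vanish, and Q(m) = -3m³ - 5m² - 2m - 1.
Then Q(6) = -841.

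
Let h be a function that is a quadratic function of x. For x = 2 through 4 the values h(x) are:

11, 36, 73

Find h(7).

256

Write h(x) = ax² + bx + c; the 3 given values yield a linear system in the 3 coefficients.
Solving, h(x) = 6x² - 5x - 3.
Then h(7) = 256.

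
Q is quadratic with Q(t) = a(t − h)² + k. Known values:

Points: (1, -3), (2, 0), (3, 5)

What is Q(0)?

-4

First differences 3, 5; second difference 2 = 2a, so a = 1.
Expanding, the t-coefficient is −2ah = -2h; matching it to the data gives h = 0, and then k = -4.
So Q(t) = 1(t + 0)² − 4.
Q(0) = 1·0² − 4 = -4.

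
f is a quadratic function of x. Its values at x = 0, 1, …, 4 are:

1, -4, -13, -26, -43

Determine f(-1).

First differences: -5, -9, -13, -17. Second differences: -4, -4, -4.
Level-2 differences are constant, so f has degree 2.
Fitting a degree-2 polynomial gives f(x) = -2x² - 3x + 1.
Then f(-1) = 2.

2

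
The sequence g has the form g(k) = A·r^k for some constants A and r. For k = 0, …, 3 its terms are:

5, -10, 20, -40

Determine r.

-2

Consecutive ratio: -10/5 = -2, and 20/(-10) = -2, so r = -2.
Then A·(-2)^0 = 5 gives A = 5, and g(k) = 5·(-2)^k.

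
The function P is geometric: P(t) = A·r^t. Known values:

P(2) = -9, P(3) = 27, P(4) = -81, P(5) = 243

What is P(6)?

-729

Consecutive ratio: 27/(-9) = -3, and -81/27 = -3, so r = -3.
Then A·(-3)^2 = -9 gives A = -1, and P(t) = -1·(-3)^t.
P(6) = -1·(-3)^6 = -729.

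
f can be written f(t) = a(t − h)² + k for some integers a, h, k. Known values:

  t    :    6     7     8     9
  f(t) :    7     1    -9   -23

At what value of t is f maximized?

5

First differences -6, -10, -14; second difference -4 = 2a, so a = -2.
Expanding, the t-coefficient is −2ah = 4h; matching it to the data gives h = 5, and then k = 9.
So f(t) = -2(t − 5)² + 9.
Hence h = 5.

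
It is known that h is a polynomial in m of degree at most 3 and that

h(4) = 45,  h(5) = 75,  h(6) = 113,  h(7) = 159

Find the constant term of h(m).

First differences: 30, 38, 46. Second differences: 8, 8.
Level-2 differences are constant, so h has degree 2.
Fitting a degree-2 polynomial gives h(m) = 4m² - 6m + 5.
The constant term is h(0) = 5.

5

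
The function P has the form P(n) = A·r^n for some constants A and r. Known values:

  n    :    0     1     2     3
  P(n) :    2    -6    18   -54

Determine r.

-3

Consecutive ratio: -6/2 = -3, and 18/(-6) = -3, so r = -3.
Then A·(-3)^0 = 2 gives A = 2, and P(n) = 2·(-3)^n.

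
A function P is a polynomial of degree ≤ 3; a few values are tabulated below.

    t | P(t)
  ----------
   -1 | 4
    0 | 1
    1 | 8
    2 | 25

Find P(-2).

First differences: -3, 7, 17. Second differences: 10, 10.
Level-2 differences are constant, so P has degree 2.
Fitting a degree-2 polynomial gives P(t) = 5t² + 2t + 1.
Then P(-2) = 17.

17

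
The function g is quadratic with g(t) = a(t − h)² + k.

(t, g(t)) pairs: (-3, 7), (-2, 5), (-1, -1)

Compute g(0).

-11

First differences -2, -6; second difference -4 = 2a, so a = -2.
Expanding, the t-coefficient is −2ah = 4h; matching it to the data gives h = -3, and then k = 7.
So g(t) = -2(t + 3)² + 7.
g(0) = -2·3² + 7 = -11.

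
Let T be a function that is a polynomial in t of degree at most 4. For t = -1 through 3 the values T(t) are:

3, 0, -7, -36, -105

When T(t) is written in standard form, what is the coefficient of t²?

Write T(t) = at^4 + bt³ + ct² + dt + e; the 5 given values yield a linear system in the 5 coefficients.
Solving, the leading coefficient vanishes, and T(t) = -3t³ - 2t² - 2t.
The coefficient of t² is -2.

-2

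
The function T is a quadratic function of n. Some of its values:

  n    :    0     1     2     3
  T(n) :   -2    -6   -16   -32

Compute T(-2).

First differences: -4, -10, -16. Second differences: -6, -6.
Level-2 differences are constant, so T has degree 2.
Fitting a degree-2 polynomial gives T(n) = -3n² - n - 2.
Then T(-2) = -12.

-12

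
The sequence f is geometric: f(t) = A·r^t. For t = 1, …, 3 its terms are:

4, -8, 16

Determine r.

Consecutive ratio: -8/4 = -2, and 16/(-8) = -2, so r = -2.
Then A·(-2)^1 = 4 gives A = -2, and f(t) = -2·(-2)^t.

-2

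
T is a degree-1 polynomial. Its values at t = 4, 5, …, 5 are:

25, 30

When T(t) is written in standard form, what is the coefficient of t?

5

Write T(t) = at + b; the 2 given values yield a linear system in the 2 coefficients.
Solving, T(t) = 5t + 5.
The coefficient of t is 5.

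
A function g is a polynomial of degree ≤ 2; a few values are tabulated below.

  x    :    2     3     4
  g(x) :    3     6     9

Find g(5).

12

First differences: 3, 3.
Level-1 differences are constant, so g has degree 1.
Fitting a degree-1 polynomial gives g(x) = 3x - 3.
Then g(5) = 12.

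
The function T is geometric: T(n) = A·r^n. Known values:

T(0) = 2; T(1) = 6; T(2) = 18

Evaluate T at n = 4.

Consecutive ratio: 6/2 = 3, and 18/6 = 3, so r = 3.
Then A·3^0 = 2 gives A = 2, and T(n) = 2·3^n.
T(4) = 2·3^4 = 162.

162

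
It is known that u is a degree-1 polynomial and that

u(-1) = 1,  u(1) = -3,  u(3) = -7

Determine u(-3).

5

Write u(t) = at + b; the 3 given values yield a linear system in the 2 coefficients.
Solving, u(t) = -2t - 1.
Then u(-3) = 5.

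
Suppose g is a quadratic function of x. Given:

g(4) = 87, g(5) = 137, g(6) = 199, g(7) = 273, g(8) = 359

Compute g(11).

689

Write g(x) = ax² + bx + c; the 5 given values yield a linear system in the 3 coefficients.
Solving, g(x) = 6x² - 4x + 7.
Then g(11) = 689.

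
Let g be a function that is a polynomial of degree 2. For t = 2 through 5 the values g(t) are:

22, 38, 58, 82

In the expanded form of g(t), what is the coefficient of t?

6

Write g(t) = at² + bt + c; the 4 given values yield a linear system in the 3 coefficients.
Solving, g(t) = 2t² + 6t + 2.
The coefficient of t is 6.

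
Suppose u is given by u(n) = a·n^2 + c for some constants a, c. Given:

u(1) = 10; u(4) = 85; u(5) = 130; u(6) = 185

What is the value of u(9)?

From u(1) = 10 and u(4) = 85: 1a + c = 10 and 16a + c = 85.
Subtracting: 15a = 75, so a = 5; then c = 10 − 5·1 = 5.
So u(n) = 5n² + 5, and u(9) = 410.

410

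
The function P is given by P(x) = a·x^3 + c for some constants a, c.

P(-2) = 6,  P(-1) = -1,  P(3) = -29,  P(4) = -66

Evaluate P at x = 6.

From P(-2) = 6 and P(-1) = -1: -8a + c = 6 and -1a + c = -1.
Subtracting: 7a = -7, so a = -1; then c = 6 − (-1)·(-8) = -2.
So P(x) = -1x³ − 2, and P(6) = -218.

-218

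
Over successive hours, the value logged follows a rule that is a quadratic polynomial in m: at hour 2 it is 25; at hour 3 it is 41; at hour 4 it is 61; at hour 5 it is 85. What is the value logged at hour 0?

5

Write the value at m as P(m).
First differences: 16, 20, 24. Second differences: 4, 4.
Level-2 differences are constant, so P has degree 2.
Fitting a degree-2 polynomial gives P(m) = 2m² + 6m + 5.
Then P(0) = 5.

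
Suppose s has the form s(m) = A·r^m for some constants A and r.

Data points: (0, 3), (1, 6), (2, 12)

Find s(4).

Consecutive ratio: 6/3 = 2, and 12/6 = 2, so r = 2.
Then A·2^0 = 3 gives A = 3, and s(m) = 3·2^m.
s(4) = 3·2^4 = 48.

48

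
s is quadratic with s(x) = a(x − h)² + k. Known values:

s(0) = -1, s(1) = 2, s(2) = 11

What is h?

0

First differences 3, 9; second difference 6 = 2a, so a = 3.
Expanding, the x-coefficient is −2ah = -6h; matching it to the data gives h = 0, and then k = -1.
So s(x) = 3(x + 0)² − 1.
Hence h = 0.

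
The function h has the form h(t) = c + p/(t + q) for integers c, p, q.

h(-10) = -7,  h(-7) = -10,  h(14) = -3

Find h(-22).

-5

(h(t) − c)(t + q) = p for each data point; the three points give a linear system in c and q, then p follows.
Solving: c = -4, q = 4, p = 18, so h(t) = -4 + 18/(t + 4).
Then h(-22) = -4 + 18/(-18) = -5.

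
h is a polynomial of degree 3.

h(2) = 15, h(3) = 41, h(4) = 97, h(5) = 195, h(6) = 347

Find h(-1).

First differences: 26, 56, 98, 152. Second differences: 30, 42, 54. Third differences: 12, 12.
Level-3 differences are constant, so h has degree 3.
Fitting a degree-3 polynomial gives h(m) = 2m³ - 3m² + 3m + 5.
Then h(-1) = -3.

-3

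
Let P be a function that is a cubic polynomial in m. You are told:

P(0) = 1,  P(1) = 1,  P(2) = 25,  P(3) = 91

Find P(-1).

7

Write P(m) = am³ + bm² + cm + d; the 4 given values yield a linear system in the 4 coefficients.
Solving, P(m) = 3m³ + 3m² - 6m + 1.
Then P(-1) = 7.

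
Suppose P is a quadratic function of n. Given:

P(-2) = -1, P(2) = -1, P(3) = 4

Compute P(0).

-5

Write P(n) = an² + bn + c; the 3 given values yield a linear system in the 3 coefficients.
Solving, P(n) = n² - 5.
Then P(0) = -5.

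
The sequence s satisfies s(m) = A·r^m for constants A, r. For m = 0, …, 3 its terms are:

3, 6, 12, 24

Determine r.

2

Consecutive ratio: 6/3 = 2, and 12/6 = 2, so r = 2.
Then A·2^0 = 3 gives A = 3, and s(m) = 3·2^m.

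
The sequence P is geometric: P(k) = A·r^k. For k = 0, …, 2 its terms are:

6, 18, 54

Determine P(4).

Consecutive ratio: 18/6 = 3, and 54/18 = 3, so r = 3.
Then A·3^0 = 6 gives A = 6, and P(k) = 6·3^k.
P(4) = 6·3^4 = 486.

486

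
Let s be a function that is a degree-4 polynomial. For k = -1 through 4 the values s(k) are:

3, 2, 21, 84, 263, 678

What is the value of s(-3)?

209

Write s(k) = ak^4 + bk³ + ck² + dk + e; the 6 given values yield a linear system in the 5 coefficients.
Solving, s(k) = 2k^4 + 8k² + 9k + 2.
Then s(-3) = 209.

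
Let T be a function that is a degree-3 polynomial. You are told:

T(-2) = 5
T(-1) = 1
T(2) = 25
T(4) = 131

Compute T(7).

545

Write T(n) = an³ + bn² + cn + d; the 4 given values yield a linear system in the 4 coefficients.
Solving, T(n) = n³ + 4n² + n - 1.
Then T(7) = 545.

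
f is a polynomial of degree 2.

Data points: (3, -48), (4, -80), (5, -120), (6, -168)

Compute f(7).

Write f(k) = ak² + bk + c; the 4 given values yield a linear system in the 3 coefficients.
Solving, f(k) = -4k² - 4k.
Then f(7) = -224.

-224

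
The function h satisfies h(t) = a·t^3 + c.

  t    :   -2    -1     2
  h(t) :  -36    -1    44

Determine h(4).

324

From h(-2) = -36 and h(-1) = -1: -8a + c = -36 and -1a + c = -1.
Subtracting: 7a = 35, so a = 5; then c = -36 − 5·(-8) = 4.
So h(t) = 5t³ + 4, and h(4) = 324.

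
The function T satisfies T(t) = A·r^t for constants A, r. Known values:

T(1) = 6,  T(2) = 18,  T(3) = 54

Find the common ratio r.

Consecutive ratio: 18/6 = 3, and 54/18 = 3, so r = 3.
Then A·3^1 = 6 gives A = 2, and T(t) = 2·3^t.

3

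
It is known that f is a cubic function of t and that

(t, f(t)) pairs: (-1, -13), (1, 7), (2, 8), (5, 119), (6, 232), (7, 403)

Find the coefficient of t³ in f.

2

Write f(t) = at³ + bt² + ct + d; the 6 given values yield a linear system in the 4 coefficients.
Solving, f(t) = 2t³ - 7t² + 8t + 4.
The coefficient of t³ is 2.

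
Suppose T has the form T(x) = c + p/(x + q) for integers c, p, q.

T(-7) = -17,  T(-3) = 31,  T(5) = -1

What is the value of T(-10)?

-11

(T(x) − c)(x + q) = p for each data point; the three points give a linear system in c and q, then p follows.
Solving: c = -5, q = 4, p = 36, so T(x) = -5 + 36/(x + 4).
Then T(-10) = -5 + 36/(-6) = -11.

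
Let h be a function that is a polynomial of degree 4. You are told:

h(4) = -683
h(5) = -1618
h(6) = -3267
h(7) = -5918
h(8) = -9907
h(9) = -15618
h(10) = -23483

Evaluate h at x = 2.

-43

First differences: -935, -1649, -2651, -3989, -5711, -7865. Second differences: -714, -1002, -1338, -1722, -2154. Third differences: -288, -336, -384, -432. Fourth differences: -48, -48, -48.
Level-4 differences are constant, so h has degree 4.
Fitting a degree-4 polynomial gives h(x) = -2x^4 - 4x³ + 5x² + 2x - 3.
Then h(2) = -43.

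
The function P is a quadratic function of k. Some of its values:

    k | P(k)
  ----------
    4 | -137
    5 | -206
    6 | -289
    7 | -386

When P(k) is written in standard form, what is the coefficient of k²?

First differences: -69, -83, -97. Second differences: -14, -14.
Level-2 differences are constant, so P has degree 2.
Fitting a degree-2 polynomial gives P(k) = -7k² - 6k - 1.
The coefficient of k² is -7.

-7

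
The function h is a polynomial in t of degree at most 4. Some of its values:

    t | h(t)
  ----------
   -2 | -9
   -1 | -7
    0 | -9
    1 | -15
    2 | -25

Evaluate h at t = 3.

Write h(t) = at^4 + bt³ + ct² + dt + e; the 5 given values yield a linear system in the 5 coefficients.
Solving, the top 2 coefficients vanish, and h(t) = -2t² - 4t - 9.
Then h(3) = -39.

-39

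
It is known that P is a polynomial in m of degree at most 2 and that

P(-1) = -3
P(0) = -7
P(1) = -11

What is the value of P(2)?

First differences: -4, -4.
Level-1 differences are constant, so P has degree 1.
Fitting a degree-1 polynomial gives P(m) = -4m - 7.
Then P(2) = -15.

-15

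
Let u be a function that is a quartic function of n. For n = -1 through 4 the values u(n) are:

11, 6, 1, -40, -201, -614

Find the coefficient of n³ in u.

First differences: -5, -5, -41, -161, -413. Second differences: 0, -36, -120, -252. Third differences: -36, -84, -132. Fourth differences: -48, -48.
Level-4 differences are constant, so u has degree 4.
Fitting a degree-4 polynomial gives u(n) = -2n^4 - 2n³ + 2n² - 3n + 6.
The coefficient of n³ is -2.

-2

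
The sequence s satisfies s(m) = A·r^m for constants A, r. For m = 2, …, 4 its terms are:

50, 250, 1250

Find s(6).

Consecutive ratio: 250/50 = 5, and 1250/250 = 5, so r = 5.
Then A·5^2 = 50 gives A = 2, and s(m) = 2·5^m.
s(6) = 2·5^6 = 31250.

31250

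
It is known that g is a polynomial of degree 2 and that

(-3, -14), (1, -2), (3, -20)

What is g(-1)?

0

Write g(n) = an² + bn + c; the 3 given values yield a linear system in the 3 coefficients.
Solving, g(n) = -2n² - n + 1.
Then g(-1) = 0.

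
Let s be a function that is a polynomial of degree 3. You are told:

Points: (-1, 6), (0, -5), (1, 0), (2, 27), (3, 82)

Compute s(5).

300

First differences: -11, 5, 27, 55. Second differences: 16, 22, 28. Third differences: 6, 6.
Level-3 differences are constant, so s has degree 3.
Fitting a degree-3 polynomial gives s(t) = t³ + 8t² - 4t - 5.
Then s(5) = 300.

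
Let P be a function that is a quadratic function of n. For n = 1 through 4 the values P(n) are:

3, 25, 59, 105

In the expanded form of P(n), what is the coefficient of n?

4

Write P(n) = an² + bn + c; the 4 given values yield a linear system in the 3 coefficients.
Solving, P(n) = 6n² + 4n - 7.
The coefficient of n is 4.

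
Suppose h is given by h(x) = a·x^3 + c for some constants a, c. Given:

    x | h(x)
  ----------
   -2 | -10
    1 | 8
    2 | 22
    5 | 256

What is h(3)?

60

From h(-2) = -10 and h(1) = 8: -8a + c = -10 and 1a + c = 8.
Subtracting: 9a = 18, so a = 2; then c = -10 − 2·(-8) = 6.
So h(x) = 2x³ + 6, and h(3) = 60.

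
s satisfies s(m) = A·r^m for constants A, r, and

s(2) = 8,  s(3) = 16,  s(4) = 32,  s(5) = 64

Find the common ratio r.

2

Consecutive ratio: 16/8 = 2, and 32/16 = 2, so r = 2.
Then A·2^2 = 8 gives A = 2, and s(m) = 2·2^m.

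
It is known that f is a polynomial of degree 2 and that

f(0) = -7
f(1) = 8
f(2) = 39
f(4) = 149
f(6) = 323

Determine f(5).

228

Write f(n) = an² + bn + c; the 5 given values yield a linear system in the 3 coefficients.
Solving, f(n) = 8n² + 7n - 7.
Then f(5) = 228.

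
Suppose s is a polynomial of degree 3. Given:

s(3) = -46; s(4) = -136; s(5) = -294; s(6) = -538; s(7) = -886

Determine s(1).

2

Write s(x) = ax³ + bx² + cx + d; the 5 given values yield a linear system in the 4 coefficients.
Solving, s(x) = -3x³ + 2x² + 7x - 4.
Then s(1) = 2.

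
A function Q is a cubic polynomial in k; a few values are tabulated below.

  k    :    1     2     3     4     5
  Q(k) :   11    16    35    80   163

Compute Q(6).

First differences: 5, 19, 45, 83. Second differences: 14, 26, 38. Third differences: 12, 12.
Level-3 differences are constant, so Q has degree 3.
Extending the table by one column gives the next first difference 133, so Q(6) = 163 + 133 = 296.

296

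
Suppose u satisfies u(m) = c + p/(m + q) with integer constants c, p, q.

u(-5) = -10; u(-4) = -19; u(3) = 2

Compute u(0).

5

(u(m) − c)(m + q) = p for each data point; the three points give a linear system in c and q, then p follows.
Solving: c = -1, q = 3, p = 18, so u(m) = -1 + 18/(m + 3).
Then u(0) = -1 + 18/3 = 5.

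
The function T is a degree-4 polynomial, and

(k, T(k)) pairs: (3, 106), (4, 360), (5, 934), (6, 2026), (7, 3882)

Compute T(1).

Write T(k) = ak^4 + bk³ + ck² + dk + e; the 5 given values yield a linear system in the 5 coefficients.
Solving, T(k) = 2k^4 - 3k³ + 2k² + k + 4.
Then T(1) = 6.

6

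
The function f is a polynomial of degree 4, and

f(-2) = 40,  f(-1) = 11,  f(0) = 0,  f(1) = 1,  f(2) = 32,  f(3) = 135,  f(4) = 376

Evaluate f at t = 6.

First differences: -29, -11, 1, 31, 103, 241. Second differences: 18, 12, 30, 72, 138. Third differences: -6, 18, 42, 66. Fourth differences: 24, 24, 24.
Level-4 differences are constant, so f has degree 4.
Fitting a degree-4 polynomial gives f(t) = t^4 + t³ + 5t² - 6t.
Then f(6) = 1656.

1656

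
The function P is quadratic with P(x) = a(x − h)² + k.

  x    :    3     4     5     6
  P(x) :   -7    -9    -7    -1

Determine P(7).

First differences -2, 2, 6; second difference 4 = 2a, so a = 2.
Expanding, the x-coefficient is −2ah = -4h; matching it to the data gives h = 4, and then k = -9.
So P(x) = 2(x − 4)² − 9.
P(7) = 2·3² − 9 = 9.

9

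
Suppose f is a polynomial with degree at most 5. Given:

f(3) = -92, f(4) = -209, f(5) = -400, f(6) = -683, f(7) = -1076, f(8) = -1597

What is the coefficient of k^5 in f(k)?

Write f(k) = ak^5 + bk^4 + ck³ + dk² + ek + p; the 6 given values yield a linear system in the 6 coefficients.
Solving, the top 2 coefficients vanish, and f(k) = -3k³ - k² + k - 5.
The coefficient of k^5 is 0.

0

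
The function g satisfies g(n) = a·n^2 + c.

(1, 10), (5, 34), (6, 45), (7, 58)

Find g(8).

From g(1) = 10 and g(5) = 34: 1a + c = 10 and 25a + c = 34.
Subtracting: 24a = 24, so a = 1; then c = 10 − 1·1 = 9.
So g(n) = 1n² + 9, and g(8) = 73.

73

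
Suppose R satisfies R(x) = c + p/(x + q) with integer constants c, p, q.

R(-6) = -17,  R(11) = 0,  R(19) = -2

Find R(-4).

-25

(R(x) − c)(x + q) = p for each data point; the three points give a linear system in c and q, then p follows.
Solving: c = -5, q = 1, p = 60, so R(x) = -5 + 60/(x + 1).
Then R(-4) = -5 + 60/(-3) = -25.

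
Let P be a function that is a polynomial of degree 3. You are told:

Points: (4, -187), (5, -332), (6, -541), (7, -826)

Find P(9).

-1672

Write P(t) = at³ + bt² + ct + d; the 4 given values yield a linear system in the 4 coefficients.
Solving, P(t) = -2t³ - 2t² - 5t - 7.
Then P(9) = -1672.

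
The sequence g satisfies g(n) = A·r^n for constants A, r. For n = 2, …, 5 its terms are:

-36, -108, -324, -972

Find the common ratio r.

Consecutive ratio: -108/(-36) = 3, and -324/(-108) = 3, so r = 3.
Then A·3^2 = -36 gives A = -4, and g(n) = -4·3^n.

3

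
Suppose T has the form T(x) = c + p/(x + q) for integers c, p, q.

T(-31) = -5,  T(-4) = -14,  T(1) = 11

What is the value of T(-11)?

(T(x) − c)(x + q) = p for each data point; the three points give a linear system in c and q, then p follows.
Solving: c = -4, q = 1, p = 30, so T(x) = -4 + 30/(x + 1).
Then T(-11) = -4 + 30/(-10) = -7.

-7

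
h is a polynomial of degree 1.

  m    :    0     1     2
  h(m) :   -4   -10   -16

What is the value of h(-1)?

2

First differences: -6, -6.
Level-1 differences are constant, so h has degree 1.
Fitting a degree-1 polynomial gives h(m) = -6m - 4.
Then h(-1) = 2.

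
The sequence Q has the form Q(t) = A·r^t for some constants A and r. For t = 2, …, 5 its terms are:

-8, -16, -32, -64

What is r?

2

Consecutive ratio: -16/(-8) = 2, and -32/(-16) = 2, so r = 2.
Then A·2^2 = -8 gives A = -2, and Q(t) = -2·2^t.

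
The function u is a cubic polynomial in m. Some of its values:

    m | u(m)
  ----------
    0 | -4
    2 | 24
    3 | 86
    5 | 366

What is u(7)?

Write u(m) = am³ + bm² + cm + d; the 4 given values yield a linear system in the 4 coefficients.
Solving, u(m) = 2m³ + 6m² - 6m - 4.
Then u(7) = 934.

934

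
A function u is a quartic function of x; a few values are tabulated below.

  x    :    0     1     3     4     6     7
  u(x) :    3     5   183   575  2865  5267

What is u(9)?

Write u(x) = ax^4 + bx³ + cx² + dx + e; the 6 given values yield a linear system in the 5 coefficients.
Solving, u(x) = 2x^4 + 2x³ - 5x² + 3x + 3.
Then u(9) = 14205.

14205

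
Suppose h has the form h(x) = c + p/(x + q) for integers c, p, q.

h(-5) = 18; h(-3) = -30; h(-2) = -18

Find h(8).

(h(x) − c)(x + q) = p for each data point; the three points give a linear system in c and q, then p follows.
Solving: c = -6, q = 4, p = -24, so h(x) = -6 − 24/(x + 4).
Then h(8) = -6 − 24/12 = -8.

-8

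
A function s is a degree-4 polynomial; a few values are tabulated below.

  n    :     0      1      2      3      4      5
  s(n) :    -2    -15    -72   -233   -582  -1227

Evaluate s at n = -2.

12

First differences: -13, -57, -161, -349, -645. Second differences: -44, -104, -188, -296. Third differences: -60, -84, -108. Fourth differences: -24, -24.
Level-4 differences are constant, so s has degree 4.
Fitting a degree-4 polynomial gives s(n) = -n^4 - 4n³ - 3n² - 5n - 2.
Then s(-2) = 12.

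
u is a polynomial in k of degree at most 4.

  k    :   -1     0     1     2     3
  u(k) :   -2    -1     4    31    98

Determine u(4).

223

First differences: 1, 5, 27, 67. Second differences: 4, 22, 40. Third differences: 18, 18.
Level-3 differences are constant, so u has degree 3.
Fitting a degree-3 polynomial gives u(k) = 3k³ + 2k² - 1.
Then u(4) = 223.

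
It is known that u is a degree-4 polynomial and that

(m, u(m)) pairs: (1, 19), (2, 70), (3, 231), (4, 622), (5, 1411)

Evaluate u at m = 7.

Write u(m) = am^4 + bm³ + cm² + dm + e; the 5 given values yield a linear system in the 5 coefficients.
Solving, u(m) = 2m^4 + 5m² + 6m + 6.
Then u(7) = 5095.

5095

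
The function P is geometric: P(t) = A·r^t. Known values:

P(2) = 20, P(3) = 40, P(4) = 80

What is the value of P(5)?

Consecutive ratio: 40/20 = 2, and 80/40 = 2, so r = 2.
Then A·2^2 = 20 gives A = 5, and P(t) = 5·2^t.
P(5) = 5·2^5 = 160.

160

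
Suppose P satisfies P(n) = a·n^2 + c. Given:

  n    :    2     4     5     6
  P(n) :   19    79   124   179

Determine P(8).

319

From P(2) = 19 and P(4) = 79: 4a + c = 19 and 16a + c = 79.
Subtracting: 12a = 60, so a = 5; then c = 19 − 5·4 = -1.
So P(n) = 5n² − 1, and P(8) = 319.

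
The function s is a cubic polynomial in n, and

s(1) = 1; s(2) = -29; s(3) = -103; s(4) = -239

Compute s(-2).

Write s(n) = an³ + bn² + cn + d; the 4 given values yield a linear system in the 4 coefficients.
Solving, s(n) = -3n³ - 4n² + 3n + 5.
Then s(-2) = 7.

7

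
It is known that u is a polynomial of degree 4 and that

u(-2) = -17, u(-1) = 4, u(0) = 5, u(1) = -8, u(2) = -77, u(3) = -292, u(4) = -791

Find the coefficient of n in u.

-3

First differences: 21, 1, -13, -69, -215, -499. Second differences: -20, -14, -56, -146, -284. Third differences: 6, -42, -90, -138. Fourth differences: -48, -48, -48.
Level-4 differences are constant, so u has degree 4.
Fitting a degree-4 polynomial gives u(n) = -2n^4 - 3n³ - 5n² - 3n + 5.
The coefficient of n is -3.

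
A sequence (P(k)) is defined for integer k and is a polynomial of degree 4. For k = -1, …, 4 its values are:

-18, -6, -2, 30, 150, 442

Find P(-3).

First differences: 12, 4, 32, 120, 292. Second differences: -8, 28, 88, 172. Third differences: 36, 60, 84. Fourth differences: 24, 24.
Level-4 differences are constant, so P has degree 4.
Fitting a degree-4 polynomial gives P(k) = k^4 + 4k³ - 5k² + 4k - 6.
Then P(-3) = -90.

-90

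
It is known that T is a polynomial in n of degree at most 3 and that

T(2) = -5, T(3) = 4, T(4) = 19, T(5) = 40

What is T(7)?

First differences: 9, 15, 21. Second differences: 6, 6.
Level-2 differences are constant, so T has degree 2.
Fitting a degree-2 polynomial gives T(n) = 3n² - 6n - 5.
Then T(7) = 100.

100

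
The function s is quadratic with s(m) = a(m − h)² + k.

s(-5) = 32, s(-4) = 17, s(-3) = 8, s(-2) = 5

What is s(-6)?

First differences -15, -9, -3; second difference 6 = 2a, so a = 3.
Expanding, the m-coefficient is −2ah = -6h; matching it to the data gives h = -2, and then k = 5.
So s(m) = 3(m + 2)² + 5.
s(-6) = 3·(-4)² + 5 = 53.

53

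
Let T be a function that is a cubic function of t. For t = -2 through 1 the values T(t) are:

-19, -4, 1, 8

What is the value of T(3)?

76

Write T(t) = at³ + bt² + ct + d; the 4 given values yield a linear system in the 4 coefficients.
Solving, T(t) = 2t³ + t² + 4t + 1.
Then T(3) = 76.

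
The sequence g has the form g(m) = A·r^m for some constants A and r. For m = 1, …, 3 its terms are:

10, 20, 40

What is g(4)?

80

Consecutive ratio: 20/10 = 2, and 40/20 = 2, so r = 2.
Then A·2^1 = 10 gives A = 5, and g(m) = 5·2^m.
g(4) = 5·2^4 = 80.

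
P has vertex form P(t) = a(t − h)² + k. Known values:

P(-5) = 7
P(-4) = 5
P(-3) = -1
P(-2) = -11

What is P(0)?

First differences -2, -6, -10; second difference -4 = 2a, so a = -2.
Expanding, the t-coefficient is −2ah = 4h; matching it to the data gives h = -5, and then k = 7.
So P(t) = -2(t + 5)² + 7.
P(0) = -2·5² + 7 = -43.

-43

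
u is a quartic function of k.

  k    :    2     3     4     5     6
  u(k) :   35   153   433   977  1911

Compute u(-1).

-7

Write u(k) = ak^4 + bk³ + ck² + dk + e; the 5 given values yield a linear system in the 5 coefficients.
Solving, u(k) = k^4 + 3k³ - k² + k - 3.
Then u(-1) = -7.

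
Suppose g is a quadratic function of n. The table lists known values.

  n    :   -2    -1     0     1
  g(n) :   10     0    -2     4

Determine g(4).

First differences: -10, -2, 6. Second differences: 8, 8.
Level-2 differences are constant, so g has degree 2.
Fitting a degree-2 polynomial gives g(n) = 4n² + 2n - 2.
Then g(4) = 70.

70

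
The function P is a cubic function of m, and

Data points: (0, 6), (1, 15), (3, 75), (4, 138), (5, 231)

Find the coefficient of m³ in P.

Write P(m) = am³ + bm² + cm + d; the 5 given values yield a linear system in the 4 coefficients.
Solving, P(m) = m³ + 3m² + 5m + 6.
The coefficient of m³ is 1.

1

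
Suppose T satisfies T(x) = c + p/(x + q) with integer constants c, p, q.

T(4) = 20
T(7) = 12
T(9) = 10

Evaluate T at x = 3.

(T(x) − c)(x + q) = p for each data point; the three points give a linear system in c and q, then p follows.
Solving: c = 4, q = -1, p = 48, so T(x) = 4 + 48/(x − 1).
Then T(3) = 4 + 48/2 = 28.

28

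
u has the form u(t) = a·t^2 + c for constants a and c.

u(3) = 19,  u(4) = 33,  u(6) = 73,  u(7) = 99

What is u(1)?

3

From u(3) = 19 and u(4) = 33: 9a + c = 19 and 16a + c = 33.
Subtracting: 7a = 14, so a = 2; then c = 19 − 2·9 = 1.
So u(t) = 2t² + 1, and u(1) = 3.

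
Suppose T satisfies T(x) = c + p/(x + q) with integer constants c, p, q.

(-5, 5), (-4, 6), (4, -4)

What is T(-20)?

(T(x) − c)(x + q) = p for each data point; the three points give a linear system in c and q, then p follows.
Solving: c = 1, q = 0, p = -20, so T(x) = 1 − 20/(x + 0).
Then T(-20) = 1 − 20/(-20) = 2.

2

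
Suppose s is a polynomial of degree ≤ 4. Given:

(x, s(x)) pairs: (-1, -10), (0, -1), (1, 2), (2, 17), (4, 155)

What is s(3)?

Write s(x) = ax^4 + bx³ + cx² + dx + e; the 5 given values yield a linear system in the 5 coefficients.
Solving, the leading coefficient vanishes, and s(x) = 3x³ - 3x² + 3x - 1.
Then s(3) = 62.

62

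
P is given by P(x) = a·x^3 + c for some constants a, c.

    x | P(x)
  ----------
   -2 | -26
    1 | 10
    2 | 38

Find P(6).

870

From P(-2) = -26 and P(1) = 10: -8a + c = -26 and 1a + c = 10.
Subtracting: 9a = 36, so a = 4; then c = -26 − 4·(-8) = 6.
So P(x) = 4x³ + 6, and P(6) = 870.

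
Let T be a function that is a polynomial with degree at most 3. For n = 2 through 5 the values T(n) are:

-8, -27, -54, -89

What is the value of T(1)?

3

First differences: -19, -27, -35. Second differences: -8, -8.
Level-2 differences are constant, so T has degree 2.
Fitting a degree-2 polynomial gives T(n) = -4n² + n + 6.
Then T(1) = 3.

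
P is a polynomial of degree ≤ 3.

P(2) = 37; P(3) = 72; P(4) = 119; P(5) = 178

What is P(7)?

332

Write P(m) = am³ + bm² + cm + d; the 4 given values yield a linear system in the 4 coefficients.
Solving, the leading coefficient vanishes, and P(m) = 6m² + 5m + 3.
Then P(7) = 332.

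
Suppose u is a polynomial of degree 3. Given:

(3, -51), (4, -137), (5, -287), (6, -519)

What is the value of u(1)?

1

Write u(x) = ax³ + bx² + cx + d; the 4 given values yield a linear system in the 4 coefficients.
Solving, u(x) = -3x³ + 4x² - 3x + 3.
Then u(1) = 1.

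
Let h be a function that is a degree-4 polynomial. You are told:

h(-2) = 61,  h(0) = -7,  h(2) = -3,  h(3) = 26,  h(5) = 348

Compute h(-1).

6

Write h(t) = at^4 + bt³ + ct² + dt + e; the 5 given values yield a linear system in the 5 coefficients.
Solving, h(t) = t^4 - 3t³ + 5t² - 4t - 7.
Then h(-1) = 6.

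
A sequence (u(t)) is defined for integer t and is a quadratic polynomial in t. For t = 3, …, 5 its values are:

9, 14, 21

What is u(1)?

Write u(t) = at² + bt + c; the 3 given values yield a linear system in the 3 coefficients.
Solving, u(t) = t² - 2t + 6.
Then u(1) = 5.

5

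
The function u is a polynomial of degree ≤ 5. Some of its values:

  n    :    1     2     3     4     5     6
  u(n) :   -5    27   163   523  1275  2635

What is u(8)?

8283

First differences: 32, 136, 360, 752, 1360. Second differences: 104, 224, 392, 608. Third differences: 120, 168, 216. Fourth differences: 48, 48.
Level-4 differences are constant, so u has degree 4.
Fitting a degree-4 polynomial gives u(n) = 2n^4 + 2n² - 4n - 5.
Then u(8) = 8283.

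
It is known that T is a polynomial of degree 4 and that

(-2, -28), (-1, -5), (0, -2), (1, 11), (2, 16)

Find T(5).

Write T(k) = ak^4 + bk³ + ck² + dk + e; the 5 given values yield a linear system in the 5 coefficients.
Solving, T(k) = -2k^4 + k³ + 7k² + 7k - 2.
Then T(5) = -917.

-917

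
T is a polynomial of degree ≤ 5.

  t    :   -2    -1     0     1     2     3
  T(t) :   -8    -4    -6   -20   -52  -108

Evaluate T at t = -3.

Write T(t) = at^5 + bt^4 + ct³ + dt² + et + p; the 6 given values yield a linear system in the 6 coefficients.
Solving, the top 2 coefficients vanish, and T(t) = -t³ - 6t² - 7t - 6.
Then T(-3) = -12.

-12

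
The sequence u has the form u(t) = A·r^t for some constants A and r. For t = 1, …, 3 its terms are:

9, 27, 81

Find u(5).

729

Consecutive ratio: 27/9 = 3, and 81/27 = 3, so r = 3.
Then A·3^1 = 9 gives A = 3, and u(t) = 3·3^t.
u(5) = 3·3^5 = 729.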